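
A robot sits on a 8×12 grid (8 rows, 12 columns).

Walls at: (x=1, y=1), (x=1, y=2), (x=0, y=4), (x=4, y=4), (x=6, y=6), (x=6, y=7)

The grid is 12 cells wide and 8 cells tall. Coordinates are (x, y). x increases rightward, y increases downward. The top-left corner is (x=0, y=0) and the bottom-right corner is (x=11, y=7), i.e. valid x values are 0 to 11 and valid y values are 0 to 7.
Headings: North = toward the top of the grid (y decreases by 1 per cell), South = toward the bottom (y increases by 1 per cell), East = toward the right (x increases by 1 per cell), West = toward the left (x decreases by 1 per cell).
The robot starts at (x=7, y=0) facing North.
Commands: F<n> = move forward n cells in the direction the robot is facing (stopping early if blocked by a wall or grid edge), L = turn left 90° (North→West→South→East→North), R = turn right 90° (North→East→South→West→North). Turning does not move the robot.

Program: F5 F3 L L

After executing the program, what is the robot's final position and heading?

Answer: Final position: (x=7, y=0), facing South

Derivation:
Start: (x=7, y=0), facing North
  F5: move forward 0/5 (blocked), now at (x=7, y=0)
  F3: move forward 0/3 (blocked), now at (x=7, y=0)
  L: turn left, now facing West
  L: turn left, now facing South
Final: (x=7, y=0), facing South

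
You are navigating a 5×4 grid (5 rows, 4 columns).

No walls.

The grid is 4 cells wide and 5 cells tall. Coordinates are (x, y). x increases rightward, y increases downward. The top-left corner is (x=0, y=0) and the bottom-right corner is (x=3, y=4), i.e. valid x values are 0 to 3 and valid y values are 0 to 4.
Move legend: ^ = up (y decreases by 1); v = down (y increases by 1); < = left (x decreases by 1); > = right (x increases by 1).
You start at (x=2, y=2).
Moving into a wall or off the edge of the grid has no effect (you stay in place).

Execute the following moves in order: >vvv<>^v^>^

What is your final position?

Start: (x=2, y=2)
  > (right): (x=2, y=2) -> (x=3, y=2)
  v (down): (x=3, y=2) -> (x=3, y=3)
  v (down): (x=3, y=3) -> (x=3, y=4)
  v (down): blocked, stay at (x=3, y=4)
  < (left): (x=3, y=4) -> (x=2, y=4)
  > (right): (x=2, y=4) -> (x=3, y=4)
  ^ (up): (x=3, y=4) -> (x=3, y=3)
  v (down): (x=3, y=3) -> (x=3, y=4)
  ^ (up): (x=3, y=4) -> (x=3, y=3)
  > (right): blocked, stay at (x=3, y=3)
  ^ (up): (x=3, y=3) -> (x=3, y=2)
Final: (x=3, y=2)

Answer: Final position: (x=3, y=2)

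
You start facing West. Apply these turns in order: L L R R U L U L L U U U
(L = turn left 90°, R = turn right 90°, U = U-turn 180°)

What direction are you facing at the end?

Answer: Final heading: South

Derivation:
Start: West
  L (left (90° counter-clockwise)) -> South
  L (left (90° counter-clockwise)) -> East
  R (right (90° clockwise)) -> South
  R (right (90° clockwise)) -> West
  U (U-turn (180°)) -> East
  L (left (90° counter-clockwise)) -> North
  U (U-turn (180°)) -> South
  L (left (90° counter-clockwise)) -> East
  L (left (90° counter-clockwise)) -> North
  U (U-turn (180°)) -> South
  U (U-turn (180°)) -> North
  U (U-turn (180°)) -> South
Final: South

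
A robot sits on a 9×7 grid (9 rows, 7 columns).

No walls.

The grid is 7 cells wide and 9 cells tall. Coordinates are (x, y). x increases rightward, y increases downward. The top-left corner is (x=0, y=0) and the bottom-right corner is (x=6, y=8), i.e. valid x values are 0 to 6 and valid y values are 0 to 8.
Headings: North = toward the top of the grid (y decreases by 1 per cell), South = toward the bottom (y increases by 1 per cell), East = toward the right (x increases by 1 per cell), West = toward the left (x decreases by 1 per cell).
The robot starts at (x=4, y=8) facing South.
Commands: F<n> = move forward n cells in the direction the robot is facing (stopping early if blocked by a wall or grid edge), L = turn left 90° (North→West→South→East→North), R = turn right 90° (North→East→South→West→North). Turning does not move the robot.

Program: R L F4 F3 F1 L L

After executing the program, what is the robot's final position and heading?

Answer: Final position: (x=4, y=8), facing North

Derivation:
Start: (x=4, y=8), facing South
  R: turn right, now facing West
  L: turn left, now facing South
  F4: move forward 0/4 (blocked), now at (x=4, y=8)
  F3: move forward 0/3 (blocked), now at (x=4, y=8)
  F1: move forward 0/1 (blocked), now at (x=4, y=8)
  L: turn left, now facing East
  L: turn left, now facing North
Final: (x=4, y=8), facing North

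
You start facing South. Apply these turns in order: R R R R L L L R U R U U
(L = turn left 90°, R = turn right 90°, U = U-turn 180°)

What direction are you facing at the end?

Answer: Final heading: West

Derivation:
Start: South
  R (right (90° clockwise)) -> West
  R (right (90° clockwise)) -> North
  R (right (90° clockwise)) -> East
  R (right (90° clockwise)) -> South
  L (left (90° counter-clockwise)) -> East
  L (left (90° counter-clockwise)) -> North
  L (left (90° counter-clockwise)) -> West
  R (right (90° clockwise)) -> North
  U (U-turn (180°)) -> South
  R (right (90° clockwise)) -> West
  U (U-turn (180°)) -> East
  U (U-turn (180°)) -> West
Final: West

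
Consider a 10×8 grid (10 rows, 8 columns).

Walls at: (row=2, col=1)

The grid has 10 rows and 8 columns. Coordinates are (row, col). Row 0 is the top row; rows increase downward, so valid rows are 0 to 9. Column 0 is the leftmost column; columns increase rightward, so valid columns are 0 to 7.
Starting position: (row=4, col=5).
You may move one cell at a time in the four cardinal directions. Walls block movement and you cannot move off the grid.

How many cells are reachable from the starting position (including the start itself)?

BFS flood-fill from (row=4, col=5):
  Distance 0: (row=4, col=5)
  Distance 1: (row=3, col=5), (row=4, col=4), (row=4, col=6), (row=5, col=5)
  Distance 2: (row=2, col=5), (row=3, col=4), (row=3, col=6), (row=4, col=3), (row=4, col=7), (row=5, col=4), (row=5, col=6), (row=6, col=5)
  Distance 3: (row=1, col=5), (row=2, col=4), (row=2, col=6), (row=3, col=3), (row=3, col=7), (row=4, col=2), (row=5, col=3), (row=5, col=7), (row=6, col=4), (row=6, col=6), (row=7, col=5)
  Distance 4: (row=0, col=5), (row=1, col=4), (row=1, col=6), (row=2, col=3), (row=2, col=7), (row=3, col=2), (row=4, col=1), (row=5, col=2), (row=6, col=3), (row=6, col=7), (row=7, col=4), (row=7, col=6), (row=8, col=5)
  Distance 5: (row=0, col=4), (row=0, col=6), (row=1, col=3), (row=1, col=7), (row=2, col=2), (row=3, col=1), (row=4, col=0), (row=5, col=1), (row=6, col=2), (row=7, col=3), (row=7, col=7), (row=8, col=4), (row=8, col=6), (row=9, col=5)
  Distance 6: (row=0, col=3), (row=0, col=7), (row=1, col=2), (row=3, col=0), (row=5, col=0), (row=6, col=1), (row=7, col=2), (row=8, col=3), (row=8, col=7), (row=9, col=4), (row=9, col=6)
  Distance 7: (row=0, col=2), (row=1, col=1), (row=2, col=0), (row=6, col=0), (row=7, col=1), (row=8, col=2), (row=9, col=3), (row=9, col=7)
  Distance 8: (row=0, col=1), (row=1, col=0), (row=7, col=0), (row=8, col=1), (row=9, col=2)
  Distance 9: (row=0, col=0), (row=8, col=0), (row=9, col=1)
  Distance 10: (row=9, col=0)
Total reachable: 79 (grid has 79 open cells total)

Answer: Reachable cells: 79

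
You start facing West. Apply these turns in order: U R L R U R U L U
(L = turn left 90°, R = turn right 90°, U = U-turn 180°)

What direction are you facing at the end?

Start: West
  U (U-turn (180°)) -> East
  R (right (90° clockwise)) -> South
  L (left (90° counter-clockwise)) -> East
  R (right (90° clockwise)) -> South
  U (U-turn (180°)) -> North
  R (right (90° clockwise)) -> East
  U (U-turn (180°)) -> West
  L (left (90° counter-clockwise)) -> South
  U (U-turn (180°)) -> North
Final: North

Answer: Final heading: North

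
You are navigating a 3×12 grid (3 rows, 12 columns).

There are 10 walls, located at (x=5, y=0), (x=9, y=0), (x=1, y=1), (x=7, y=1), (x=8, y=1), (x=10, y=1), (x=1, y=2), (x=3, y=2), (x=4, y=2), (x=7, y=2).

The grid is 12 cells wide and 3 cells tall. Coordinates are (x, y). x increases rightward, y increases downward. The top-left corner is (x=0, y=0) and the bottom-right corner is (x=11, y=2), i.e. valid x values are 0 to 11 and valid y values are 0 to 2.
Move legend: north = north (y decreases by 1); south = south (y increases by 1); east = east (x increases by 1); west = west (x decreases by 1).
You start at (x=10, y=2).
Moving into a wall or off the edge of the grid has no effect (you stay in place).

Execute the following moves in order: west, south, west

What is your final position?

Answer: Final position: (x=8, y=2)

Derivation:
Start: (x=10, y=2)
  west (west): (x=10, y=2) -> (x=9, y=2)
  south (south): blocked, stay at (x=9, y=2)
  west (west): (x=9, y=2) -> (x=8, y=2)
Final: (x=8, y=2)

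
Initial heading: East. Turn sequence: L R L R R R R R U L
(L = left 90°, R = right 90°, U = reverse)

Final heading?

Start: East
  L (left (90° counter-clockwise)) -> North
  R (right (90° clockwise)) -> East
  L (left (90° counter-clockwise)) -> North
  R (right (90° clockwise)) -> East
  R (right (90° clockwise)) -> South
  R (right (90° clockwise)) -> West
  R (right (90° clockwise)) -> North
  R (right (90° clockwise)) -> East
  U (U-turn (180°)) -> West
  L (left (90° counter-clockwise)) -> South
Final: South

Answer: Final heading: South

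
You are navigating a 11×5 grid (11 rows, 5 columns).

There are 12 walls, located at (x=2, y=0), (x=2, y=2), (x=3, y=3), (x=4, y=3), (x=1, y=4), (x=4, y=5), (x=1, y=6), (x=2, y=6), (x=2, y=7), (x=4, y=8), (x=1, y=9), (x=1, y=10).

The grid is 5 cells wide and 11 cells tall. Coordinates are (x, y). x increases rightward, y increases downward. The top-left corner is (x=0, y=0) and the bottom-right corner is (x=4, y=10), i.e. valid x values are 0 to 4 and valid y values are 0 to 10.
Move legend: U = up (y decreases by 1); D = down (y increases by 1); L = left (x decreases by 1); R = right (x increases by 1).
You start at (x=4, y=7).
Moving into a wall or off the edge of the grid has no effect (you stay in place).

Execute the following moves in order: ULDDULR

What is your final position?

Start: (x=4, y=7)
  U (up): (x=4, y=7) -> (x=4, y=6)
  L (left): (x=4, y=6) -> (x=3, y=6)
  D (down): (x=3, y=6) -> (x=3, y=7)
  D (down): (x=3, y=7) -> (x=3, y=8)
  U (up): (x=3, y=8) -> (x=3, y=7)
  L (left): blocked, stay at (x=3, y=7)
  R (right): (x=3, y=7) -> (x=4, y=7)
Final: (x=4, y=7)

Answer: Final position: (x=4, y=7)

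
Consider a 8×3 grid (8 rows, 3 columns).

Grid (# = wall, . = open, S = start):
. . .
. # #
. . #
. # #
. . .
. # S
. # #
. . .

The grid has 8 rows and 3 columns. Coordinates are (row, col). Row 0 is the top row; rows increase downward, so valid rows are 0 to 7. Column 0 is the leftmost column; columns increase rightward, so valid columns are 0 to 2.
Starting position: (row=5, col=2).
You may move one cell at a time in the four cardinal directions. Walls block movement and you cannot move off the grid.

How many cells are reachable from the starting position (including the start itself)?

Answer: Reachable cells: 16

Derivation:
BFS flood-fill from (row=5, col=2):
  Distance 0: (row=5, col=2)
  Distance 1: (row=4, col=2)
  Distance 2: (row=4, col=1)
  Distance 3: (row=4, col=0)
  Distance 4: (row=3, col=0), (row=5, col=0)
  Distance 5: (row=2, col=0), (row=6, col=0)
  Distance 6: (row=1, col=0), (row=2, col=1), (row=7, col=0)
  Distance 7: (row=0, col=0), (row=7, col=1)
  Distance 8: (row=0, col=1), (row=7, col=2)
  Distance 9: (row=0, col=2)
Total reachable: 16 (grid has 16 open cells total)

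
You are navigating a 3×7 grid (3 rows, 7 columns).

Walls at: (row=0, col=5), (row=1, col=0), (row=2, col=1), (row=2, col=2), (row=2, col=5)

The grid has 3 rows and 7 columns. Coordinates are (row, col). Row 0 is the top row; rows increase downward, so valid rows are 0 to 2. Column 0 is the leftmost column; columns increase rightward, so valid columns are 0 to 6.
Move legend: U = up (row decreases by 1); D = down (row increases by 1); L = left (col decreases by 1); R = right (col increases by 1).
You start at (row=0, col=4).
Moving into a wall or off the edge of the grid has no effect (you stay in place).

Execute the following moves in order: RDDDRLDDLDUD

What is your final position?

Start: (row=0, col=4)
  R (right): blocked, stay at (row=0, col=4)
  D (down): (row=0, col=4) -> (row=1, col=4)
  D (down): (row=1, col=4) -> (row=2, col=4)
  D (down): blocked, stay at (row=2, col=4)
  R (right): blocked, stay at (row=2, col=4)
  L (left): (row=2, col=4) -> (row=2, col=3)
  D (down): blocked, stay at (row=2, col=3)
  D (down): blocked, stay at (row=2, col=3)
  L (left): blocked, stay at (row=2, col=3)
  D (down): blocked, stay at (row=2, col=3)
  U (up): (row=2, col=3) -> (row=1, col=3)
  D (down): (row=1, col=3) -> (row=2, col=3)
Final: (row=2, col=3)

Answer: Final position: (row=2, col=3)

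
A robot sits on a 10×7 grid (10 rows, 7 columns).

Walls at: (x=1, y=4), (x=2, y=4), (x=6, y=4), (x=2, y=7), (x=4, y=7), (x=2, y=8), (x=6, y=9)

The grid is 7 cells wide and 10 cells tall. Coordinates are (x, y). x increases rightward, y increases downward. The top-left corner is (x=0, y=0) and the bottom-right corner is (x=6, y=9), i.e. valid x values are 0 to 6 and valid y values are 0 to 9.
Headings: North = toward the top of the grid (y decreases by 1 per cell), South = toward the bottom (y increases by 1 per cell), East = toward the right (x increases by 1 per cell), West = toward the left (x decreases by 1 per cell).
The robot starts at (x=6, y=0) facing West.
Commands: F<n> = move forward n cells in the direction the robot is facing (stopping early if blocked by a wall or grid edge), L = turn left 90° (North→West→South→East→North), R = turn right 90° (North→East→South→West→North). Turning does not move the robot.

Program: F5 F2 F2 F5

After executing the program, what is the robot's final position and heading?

Answer: Final position: (x=0, y=0), facing West

Derivation:
Start: (x=6, y=0), facing West
  F5: move forward 5, now at (x=1, y=0)
  F2: move forward 1/2 (blocked), now at (x=0, y=0)
  F2: move forward 0/2 (blocked), now at (x=0, y=0)
  F5: move forward 0/5 (blocked), now at (x=0, y=0)
Final: (x=0, y=0), facing West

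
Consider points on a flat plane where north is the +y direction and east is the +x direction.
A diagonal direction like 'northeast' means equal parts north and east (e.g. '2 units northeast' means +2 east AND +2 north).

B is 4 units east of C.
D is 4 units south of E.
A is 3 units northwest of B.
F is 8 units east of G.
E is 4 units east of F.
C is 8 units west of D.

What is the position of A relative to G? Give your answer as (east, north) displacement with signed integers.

Answer: A is at (east=5, north=-1) relative to G.

Derivation:
Place G at the origin (east=0, north=0).
  F is 8 units east of G: delta (east=+8, north=+0); F at (east=8, north=0).
  E is 4 units east of F: delta (east=+4, north=+0); E at (east=12, north=0).
  D is 4 units south of E: delta (east=+0, north=-4); D at (east=12, north=-4).
  C is 8 units west of D: delta (east=-8, north=+0); C at (east=4, north=-4).
  B is 4 units east of C: delta (east=+4, north=+0); B at (east=8, north=-4).
  A is 3 units northwest of B: delta (east=-3, north=+3); A at (east=5, north=-1).
Therefore A relative to G: (east=5, north=-1).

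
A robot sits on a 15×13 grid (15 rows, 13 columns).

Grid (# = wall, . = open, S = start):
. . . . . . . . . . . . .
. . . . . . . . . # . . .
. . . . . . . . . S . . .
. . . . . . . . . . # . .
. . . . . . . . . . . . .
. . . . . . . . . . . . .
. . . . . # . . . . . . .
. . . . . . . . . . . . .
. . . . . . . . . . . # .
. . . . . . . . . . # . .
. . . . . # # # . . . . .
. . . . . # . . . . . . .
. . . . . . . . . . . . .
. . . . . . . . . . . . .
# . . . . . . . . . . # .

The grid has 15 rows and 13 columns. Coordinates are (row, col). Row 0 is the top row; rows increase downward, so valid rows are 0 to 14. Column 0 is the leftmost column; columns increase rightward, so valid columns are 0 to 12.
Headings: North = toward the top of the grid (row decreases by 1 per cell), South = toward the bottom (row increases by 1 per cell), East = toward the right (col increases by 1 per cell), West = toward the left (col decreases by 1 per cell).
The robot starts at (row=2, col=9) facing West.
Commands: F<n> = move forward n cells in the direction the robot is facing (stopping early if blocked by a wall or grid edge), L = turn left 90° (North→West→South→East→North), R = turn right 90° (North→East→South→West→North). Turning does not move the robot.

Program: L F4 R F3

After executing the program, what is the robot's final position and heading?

Start: (row=2, col=9), facing West
  L: turn left, now facing South
  F4: move forward 4, now at (row=6, col=9)
  R: turn right, now facing West
  F3: move forward 3, now at (row=6, col=6)
Final: (row=6, col=6), facing West

Answer: Final position: (row=6, col=6), facing West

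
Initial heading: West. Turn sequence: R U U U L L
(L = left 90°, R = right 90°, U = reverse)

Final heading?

Start: West
  R (right (90° clockwise)) -> North
  U (U-turn (180°)) -> South
  U (U-turn (180°)) -> North
  U (U-turn (180°)) -> South
  L (left (90° counter-clockwise)) -> East
  L (left (90° counter-clockwise)) -> North
Final: North

Answer: Final heading: North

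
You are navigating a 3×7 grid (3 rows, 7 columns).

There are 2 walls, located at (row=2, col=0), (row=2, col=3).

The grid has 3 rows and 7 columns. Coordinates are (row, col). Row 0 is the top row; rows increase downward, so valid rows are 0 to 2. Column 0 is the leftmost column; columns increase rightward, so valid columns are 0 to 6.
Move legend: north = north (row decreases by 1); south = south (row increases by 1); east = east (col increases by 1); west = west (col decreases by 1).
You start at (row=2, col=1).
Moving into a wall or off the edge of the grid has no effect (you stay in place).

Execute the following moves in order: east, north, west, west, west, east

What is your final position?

Start: (row=2, col=1)
  east (east): (row=2, col=1) -> (row=2, col=2)
  north (north): (row=2, col=2) -> (row=1, col=2)
  west (west): (row=1, col=2) -> (row=1, col=1)
  west (west): (row=1, col=1) -> (row=1, col=0)
  west (west): blocked, stay at (row=1, col=0)
  east (east): (row=1, col=0) -> (row=1, col=1)
Final: (row=1, col=1)

Answer: Final position: (row=1, col=1)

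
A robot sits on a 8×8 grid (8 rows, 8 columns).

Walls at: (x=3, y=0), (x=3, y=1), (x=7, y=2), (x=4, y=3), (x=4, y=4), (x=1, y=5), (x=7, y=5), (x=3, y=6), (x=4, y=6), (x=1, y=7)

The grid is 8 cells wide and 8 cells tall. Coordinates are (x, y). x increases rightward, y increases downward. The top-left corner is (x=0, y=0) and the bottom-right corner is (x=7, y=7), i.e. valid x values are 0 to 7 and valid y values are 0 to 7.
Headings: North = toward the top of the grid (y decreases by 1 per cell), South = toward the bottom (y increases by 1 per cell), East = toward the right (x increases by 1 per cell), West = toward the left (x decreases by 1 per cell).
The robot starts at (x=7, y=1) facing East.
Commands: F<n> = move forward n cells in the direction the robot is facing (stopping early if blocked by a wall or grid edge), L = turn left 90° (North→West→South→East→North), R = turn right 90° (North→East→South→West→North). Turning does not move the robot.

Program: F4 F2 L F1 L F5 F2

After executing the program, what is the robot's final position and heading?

Start: (x=7, y=1), facing East
  F4: move forward 0/4 (blocked), now at (x=7, y=1)
  F2: move forward 0/2 (blocked), now at (x=7, y=1)
  L: turn left, now facing North
  F1: move forward 1, now at (x=7, y=0)
  L: turn left, now facing West
  F5: move forward 3/5 (blocked), now at (x=4, y=0)
  F2: move forward 0/2 (blocked), now at (x=4, y=0)
Final: (x=4, y=0), facing West

Answer: Final position: (x=4, y=0), facing West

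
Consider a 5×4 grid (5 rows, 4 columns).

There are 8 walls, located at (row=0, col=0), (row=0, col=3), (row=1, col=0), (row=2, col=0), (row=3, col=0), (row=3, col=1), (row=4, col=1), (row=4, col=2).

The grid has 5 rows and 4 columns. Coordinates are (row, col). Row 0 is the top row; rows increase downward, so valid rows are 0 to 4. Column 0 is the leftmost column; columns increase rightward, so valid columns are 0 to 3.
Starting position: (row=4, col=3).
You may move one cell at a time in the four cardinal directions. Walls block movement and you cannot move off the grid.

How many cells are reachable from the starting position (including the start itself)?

Answer: Reachable cells: 11

Derivation:
BFS flood-fill from (row=4, col=3):
  Distance 0: (row=4, col=3)
  Distance 1: (row=3, col=3)
  Distance 2: (row=2, col=3), (row=3, col=2)
  Distance 3: (row=1, col=3), (row=2, col=2)
  Distance 4: (row=1, col=2), (row=2, col=1)
  Distance 5: (row=0, col=2), (row=1, col=1)
  Distance 6: (row=0, col=1)
Total reachable: 11 (grid has 12 open cells total)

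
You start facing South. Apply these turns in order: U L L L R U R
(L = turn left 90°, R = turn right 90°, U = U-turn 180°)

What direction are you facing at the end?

Start: South
  U (U-turn (180°)) -> North
  L (left (90° counter-clockwise)) -> West
  L (left (90° counter-clockwise)) -> South
  L (left (90° counter-clockwise)) -> East
  R (right (90° clockwise)) -> South
  U (U-turn (180°)) -> North
  R (right (90° clockwise)) -> East
Final: East

Answer: Final heading: East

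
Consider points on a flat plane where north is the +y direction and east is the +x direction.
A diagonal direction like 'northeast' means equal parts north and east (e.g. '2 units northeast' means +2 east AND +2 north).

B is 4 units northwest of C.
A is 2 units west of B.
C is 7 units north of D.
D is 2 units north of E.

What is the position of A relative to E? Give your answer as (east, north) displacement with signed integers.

Answer: A is at (east=-6, north=13) relative to E.

Derivation:
Place E at the origin (east=0, north=0).
  D is 2 units north of E: delta (east=+0, north=+2); D at (east=0, north=2).
  C is 7 units north of D: delta (east=+0, north=+7); C at (east=0, north=9).
  B is 4 units northwest of C: delta (east=-4, north=+4); B at (east=-4, north=13).
  A is 2 units west of B: delta (east=-2, north=+0); A at (east=-6, north=13).
Therefore A relative to E: (east=-6, north=13).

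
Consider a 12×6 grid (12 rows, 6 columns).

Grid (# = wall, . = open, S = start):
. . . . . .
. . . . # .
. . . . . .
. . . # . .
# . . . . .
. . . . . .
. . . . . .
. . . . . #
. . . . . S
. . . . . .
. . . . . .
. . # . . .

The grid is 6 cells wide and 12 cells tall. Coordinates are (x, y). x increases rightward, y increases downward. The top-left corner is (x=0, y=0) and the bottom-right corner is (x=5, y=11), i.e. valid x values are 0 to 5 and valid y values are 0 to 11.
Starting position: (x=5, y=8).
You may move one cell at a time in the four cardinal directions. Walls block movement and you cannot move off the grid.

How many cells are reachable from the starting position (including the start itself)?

BFS flood-fill from (x=5, y=8):
  Distance 0: (x=5, y=8)
  Distance 1: (x=4, y=8), (x=5, y=9)
  Distance 2: (x=4, y=7), (x=3, y=8), (x=4, y=9), (x=5, y=10)
  Distance 3: (x=4, y=6), (x=3, y=7), (x=2, y=8), (x=3, y=9), (x=4, y=10), (x=5, y=11)
  Distance 4: (x=4, y=5), (x=3, y=6), (x=5, y=6), (x=2, y=7), (x=1, y=8), (x=2, y=9), (x=3, y=10), (x=4, y=11)
  Distance 5: (x=4, y=4), (x=3, y=5), (x=5, y=5), (x=2, y=6), (x=1, y=7), (x=0, y=8), (x=1, y=9), (x=2, y=10), (x=3, y=11)
  Distance 6: (x=4, y=3), (x=3, y=4), (x=5, y=4), (x=2, y=5), (x=1, y=6), (x=0, y=7), (x=0, y=9), (x=1, y=10)
  Distance 7: (x=4, y=2), (x=5, y=3), (x=2, y=4), (x=1, y=5), (x=0, y=6), (x=0, y=10), (x=1, y=11)
  Distance 8: (x=3, y=2), (x=5, y=2), (x=2, y=3), (x=1, y=4), (x=0, y=5), (x=0, y=11)
  Distance 9: (x=3, y=1), (x=5, y=1), (x=2, y=2), (x=1, y=3)
  Distance 10: (x=3, y=0), (x=5, y=0), (x=2, y=1), (x=1, y=2), (x=0, y=3)
  Distance 11: (x=2, y=0), (x=4, y=0), (x=1, y=1), (x=0, y=2)
  Distance 12: (x=1, y=0), (x=0, y=1)
  Distance 13: (x=0, y=0)
Total reachable: 67 (grid has 67 open cells total)

Answer: Reachable cells: 67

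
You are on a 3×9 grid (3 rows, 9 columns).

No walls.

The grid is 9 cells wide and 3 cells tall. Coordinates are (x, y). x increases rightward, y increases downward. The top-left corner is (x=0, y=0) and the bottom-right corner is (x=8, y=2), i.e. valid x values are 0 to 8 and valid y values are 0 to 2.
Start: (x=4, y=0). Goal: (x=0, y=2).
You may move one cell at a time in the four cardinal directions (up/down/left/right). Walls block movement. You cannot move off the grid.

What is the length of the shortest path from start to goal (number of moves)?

Answer: Shortest path length: 6

Derivation:
BFS from (x=4, y=0) until reaching (x=0, y=2):
  Distance 0: (x=4, y=0)
  Distance 1: (x=3, y=0), (x=5, y=0), (x=4, y=1)
  Distance 2: (x=2, y=0), (x=6, y=0), (x=3, y=1), (x=5, y=1), (x=4, y=2)
  Distance 3: (x=1, y=0), (x=7, y=0), (x=2, y=1), (x=6, y=1), (x=3, y=2), (x=5, y=2)
  Distance 4: (x=0, y=0), (x=8, y=0), (x=1, y=1), (x=7, y=1), (x=2, y=2), (x=6, y=2)
  Distance 5: (x=0, y=1), (x=8, y=1), (x=1, y=2), (x=7, y=2)
  Distance 6: (x=0, y=2), (x=8, y=2)  <- goal reached here
One shortest path (6 moves): (x=4, y=0) -> (x=3, y=0) -> (x=2, y=0) -> (x=1, y=0) -> (x=0, y=0) -> (x=0, y=1) -> (x=0, y=2)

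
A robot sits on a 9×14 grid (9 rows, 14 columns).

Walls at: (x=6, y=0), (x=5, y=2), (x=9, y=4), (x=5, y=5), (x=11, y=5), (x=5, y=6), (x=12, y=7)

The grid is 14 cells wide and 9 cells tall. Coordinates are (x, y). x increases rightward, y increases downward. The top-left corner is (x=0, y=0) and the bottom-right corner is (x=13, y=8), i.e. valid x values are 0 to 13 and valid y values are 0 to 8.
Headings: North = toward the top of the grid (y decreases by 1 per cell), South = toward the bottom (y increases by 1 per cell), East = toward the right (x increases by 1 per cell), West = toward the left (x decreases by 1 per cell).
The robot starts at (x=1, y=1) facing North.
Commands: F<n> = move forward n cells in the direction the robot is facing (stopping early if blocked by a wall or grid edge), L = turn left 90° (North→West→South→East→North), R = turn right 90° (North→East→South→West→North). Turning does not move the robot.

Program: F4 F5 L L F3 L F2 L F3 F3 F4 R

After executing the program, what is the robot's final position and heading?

Start: (x=1, y=1), facing North
  F4: move forward 1/4 (blocked), now at (x=1, y=0)
  F5: move forward 0/5 (blocked), now at (x=1, y=0)
  L: turn left, now facing West
  L: turn left, now facing South
  F3: move forward 3, now at (x=1, y=3)
  L: turn left, now facing East
  F2: move forward 2, now at (x=3, y=3)
  L: turn left, now facing North
  F3: move forward 3, now at (x=3, y=0)
  F3: move forward 0/3 (blocked), now at (x=3, y=0)
  F4: move forward 0/4 (blocked), now at (x=3, y=0)
  R: turn right, now facing East
Final: (x=3, y=0), facing East

Answer: Final position: (x=3, y=0), facing East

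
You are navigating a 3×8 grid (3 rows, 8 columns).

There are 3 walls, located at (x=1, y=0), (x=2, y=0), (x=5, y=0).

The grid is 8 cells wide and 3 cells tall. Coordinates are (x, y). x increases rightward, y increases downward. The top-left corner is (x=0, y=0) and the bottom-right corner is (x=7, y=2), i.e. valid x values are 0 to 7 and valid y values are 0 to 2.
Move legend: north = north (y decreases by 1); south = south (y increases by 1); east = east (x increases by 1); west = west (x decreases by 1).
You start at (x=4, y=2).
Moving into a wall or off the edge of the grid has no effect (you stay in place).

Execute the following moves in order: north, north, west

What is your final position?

Answer: Final position: (x=3, y=0)

Derivation:
Start: (x=4, y=2)
  north (north): (x=4, y=2) -> (x=4, y=1)
  north (north): (x=4, y=1) -> (x=4, y=0)
  west (west): (x=4, y=0) -> (x=3, y=0)
Final: (x=3, y=0)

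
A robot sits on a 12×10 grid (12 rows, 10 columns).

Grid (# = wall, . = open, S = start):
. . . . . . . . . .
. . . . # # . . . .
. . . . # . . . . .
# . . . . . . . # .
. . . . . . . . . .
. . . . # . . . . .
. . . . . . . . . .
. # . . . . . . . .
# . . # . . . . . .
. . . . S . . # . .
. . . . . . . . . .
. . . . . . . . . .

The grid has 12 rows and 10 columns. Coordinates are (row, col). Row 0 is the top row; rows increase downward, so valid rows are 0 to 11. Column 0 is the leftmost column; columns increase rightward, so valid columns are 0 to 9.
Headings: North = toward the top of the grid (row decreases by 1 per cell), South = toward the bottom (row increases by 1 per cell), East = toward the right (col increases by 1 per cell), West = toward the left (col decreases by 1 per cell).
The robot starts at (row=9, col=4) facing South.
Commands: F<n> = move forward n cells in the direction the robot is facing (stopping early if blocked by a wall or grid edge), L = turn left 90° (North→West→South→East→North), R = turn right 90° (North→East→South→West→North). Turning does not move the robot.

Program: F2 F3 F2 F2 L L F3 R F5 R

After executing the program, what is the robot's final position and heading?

Start: (row=9, col=4), facing South
  F2: move forward 2, now at (row=11, col=4)
  F3: move forward 0/3 (blocked), now at (row=11, col=4)
  F2: move forward 0/2 (blocked), now at (row=11, col=4)
  F2: move forward 0/2 (blocked), now at (row=11, col=4)
  L: turn left, now facing East
  L: turn left, now facing North
  F3: move forward 3, now at (row=8, col=4)
  R: turn right, now facing East
  F5: move forward 5, now at (row=8, col=9)
  R: turn right, now facing South
Final: (row=8, col=9), facing South

Answer: Final position: (row=8, col=9), facing South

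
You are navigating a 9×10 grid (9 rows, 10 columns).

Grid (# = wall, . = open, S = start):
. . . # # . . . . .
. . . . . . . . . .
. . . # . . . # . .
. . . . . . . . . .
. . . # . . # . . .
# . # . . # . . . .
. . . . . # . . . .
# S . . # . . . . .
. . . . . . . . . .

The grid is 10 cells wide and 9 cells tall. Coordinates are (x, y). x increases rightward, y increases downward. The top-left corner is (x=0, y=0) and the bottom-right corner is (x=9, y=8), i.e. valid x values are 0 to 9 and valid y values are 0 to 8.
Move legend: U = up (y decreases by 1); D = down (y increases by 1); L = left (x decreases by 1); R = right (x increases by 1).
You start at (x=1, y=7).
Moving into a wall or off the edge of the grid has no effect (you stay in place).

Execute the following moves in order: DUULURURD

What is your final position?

Start: (x=1, y=7)
  D (down): (x=1, y=7) -> (x=1, y=8)
  U (up): (x=1, y=8) -> (x=1, y=7)
  U (up): (x=1, y=7) -> (x=1, y=6)
  L (left): (x=1, y=6) -> (x=0, y=6)
  U (up): blocked, stay at (x=0, y=6)
  R (right): (x=0, y=6) -> (x=1, y=6)
  U (up): (x=1, y=6) -> (x=1, y=5)
  R (right): blocked, stay at (x=1, y=5)
  D (down): (x=1, y=5) -> (x=1, y=6)
Final: (x=1, y=6)

Answer: Final position: (x=1, y=6)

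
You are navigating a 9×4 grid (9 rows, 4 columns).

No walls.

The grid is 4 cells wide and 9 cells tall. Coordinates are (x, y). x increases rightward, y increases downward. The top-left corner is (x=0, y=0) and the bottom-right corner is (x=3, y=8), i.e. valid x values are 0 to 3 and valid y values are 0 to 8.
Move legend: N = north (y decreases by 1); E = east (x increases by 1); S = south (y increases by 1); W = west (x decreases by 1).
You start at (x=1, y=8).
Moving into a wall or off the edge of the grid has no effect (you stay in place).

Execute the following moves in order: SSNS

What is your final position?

Start: (x=1, y=8)
  S (south): blocked, stay at (x=1, y=8)
  S (south): blocked, stay at (x=1, y=8)
  N (north): (x=1, y=8) -> (x=1, y=7)
  S (south): (x=1, y=7) -> (x=1, y=8)
Final: (x=1, y=8)

Answer: Final position: (x=1, y=8)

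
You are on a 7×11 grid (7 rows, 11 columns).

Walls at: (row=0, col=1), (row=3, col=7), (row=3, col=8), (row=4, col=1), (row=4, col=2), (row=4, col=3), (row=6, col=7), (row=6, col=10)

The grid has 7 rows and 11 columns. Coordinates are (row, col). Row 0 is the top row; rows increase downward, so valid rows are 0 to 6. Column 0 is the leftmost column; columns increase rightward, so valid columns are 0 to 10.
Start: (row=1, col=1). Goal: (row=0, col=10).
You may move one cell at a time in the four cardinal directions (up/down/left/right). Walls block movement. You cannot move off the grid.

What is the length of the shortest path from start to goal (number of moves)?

Answer: Shortest path length: 10

Derivation:
BFS from (row=1, col=1) until reaching (row=0, col=10):
  Distance 0: (row=1, col=1)
  Distance 1: (row=1, col=0), (row=1, col=2), (row=2, col=1)
  Distance 2: (row=0, col=0), (row=0, col=2), (row=1, col=3), (row=2, col=0), (row=2, col=2), (row=3, col=1)
  Distance 3: (row=0, col=3), (row=1, col=4), (row=2, col=3), (row=3, col=0), (row=3, col=2)
  Distance 4: (row=0, col=4), (row=1, col=5), (row=2, col=4), (row=3, col=3), (row=4, col=0)
  Distance 5: (row=0, col=5), (row=1, col=6), (row=2, col=5), (row=3, col=4), (row=5, col=0)
  Distance 6: (row=0, col=6), (row=1, col=7), (row=2, col=6), (row=3, col=5), (row=4, col=4), (row=5, col=1), (row=6, col=0)
  Distance 7: (row=0, col=7), (row=1, col=8), (row=2, col=7), (row=3, col=6), (row=4, col=5), (row=5, col=2), (row=5, col=4), (row=6, col=1)
  Distance 8: (row=0, col=8), (row=1, col=9), (row=2, col=8), (row=4, col=6), (row=5, col=3), (row=5, col=5), (row=6, col=2), (row=6, col=4)
  Distance 9: (row=0, col=9), (row=1, col=10), (row=2, col=9), (row=4, col=7), (row=5, col=6), (row=6, col=3), (row=6, col=5)
  Distance 10: (row=0, col=10), (row=2, col=10), (row=3, col=9), (row=4, col=8), (row=5, col=7), (row=6, col=6)  <- goal reached here
One shortest path (10 moves): (row=1, col=1) -> (row=1, col=2) -> (row=1, col=3) -> (row=1, col=4) -> (row=1, col=5) -> (row=1, col=6) -> (row=1, col=7) -> (row=1, col=8) -> (row=1, col=9) -> (row=1, col=10) -> (row=0, col=10)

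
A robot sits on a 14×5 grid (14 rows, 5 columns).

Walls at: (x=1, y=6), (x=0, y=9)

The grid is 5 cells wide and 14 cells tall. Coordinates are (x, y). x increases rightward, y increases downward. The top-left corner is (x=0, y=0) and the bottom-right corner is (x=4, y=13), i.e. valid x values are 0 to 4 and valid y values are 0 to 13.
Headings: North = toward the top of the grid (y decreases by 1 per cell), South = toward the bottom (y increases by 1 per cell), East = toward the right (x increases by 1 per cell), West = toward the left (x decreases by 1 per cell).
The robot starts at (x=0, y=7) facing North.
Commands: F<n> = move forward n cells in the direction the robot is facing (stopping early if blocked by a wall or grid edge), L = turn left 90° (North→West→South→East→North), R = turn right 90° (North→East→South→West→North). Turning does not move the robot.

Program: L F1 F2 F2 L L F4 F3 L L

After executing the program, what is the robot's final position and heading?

Start: (x=0, y=7), facing North
  L: turn left, now facing West
  F1: move forward 0/1 (blocked), now at (x=0, y=7)
  F2: move forward 0/2 (blocked), now at (x=0, y=7)
  F2: move forward 0/2 (blocked), now at (x=0, y=7)
  L: turn left, now facing South
  L: turn left, now facing East
  F4: move forward 4, now at (x=4, y=7)
  F3: move forward 0/3 (blocked), now at (x=4, y=7)
  L: turn left, now facing North
  L: turn left, now facing West
Final: (x=4, y=7), facing West

Answer: Final position: (x=4, y=7), facing West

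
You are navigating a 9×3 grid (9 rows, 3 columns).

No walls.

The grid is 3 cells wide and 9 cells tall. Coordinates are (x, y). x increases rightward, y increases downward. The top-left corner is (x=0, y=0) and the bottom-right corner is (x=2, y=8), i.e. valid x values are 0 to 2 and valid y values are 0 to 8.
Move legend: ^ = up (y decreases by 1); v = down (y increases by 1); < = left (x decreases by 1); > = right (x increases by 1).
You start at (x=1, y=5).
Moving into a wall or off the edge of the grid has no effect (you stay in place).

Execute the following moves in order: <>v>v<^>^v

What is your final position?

Start: (x=1, y=5)
  < (left): (x=1, y=5) -> (x=0, y=5)
  > (right): (x=0, y=5) -> (x=1, y=5)
  v (down): (x=1, y=5) -> (x=1, y=6)
  > (right): (x=1, y=6) -> (x=2, y=6)
  v (down): (x=2, y=6) -> (x=2, y=7)
  < (left): (x=2, y=7) -> (x=1, y=7)
  ^ (up): (x=1, y=7) -> (x=1, y=6)
  > (right): (x=1, y=6) -> (x=2, y=6)
  ^ (up): (x=2, y=6) -> (x=2, y=5)
  v (down): (x=2, y=5) -> (x=2, y=6)
Final: (x=2, y=6)

Answer: Final position: (x=2, y=6)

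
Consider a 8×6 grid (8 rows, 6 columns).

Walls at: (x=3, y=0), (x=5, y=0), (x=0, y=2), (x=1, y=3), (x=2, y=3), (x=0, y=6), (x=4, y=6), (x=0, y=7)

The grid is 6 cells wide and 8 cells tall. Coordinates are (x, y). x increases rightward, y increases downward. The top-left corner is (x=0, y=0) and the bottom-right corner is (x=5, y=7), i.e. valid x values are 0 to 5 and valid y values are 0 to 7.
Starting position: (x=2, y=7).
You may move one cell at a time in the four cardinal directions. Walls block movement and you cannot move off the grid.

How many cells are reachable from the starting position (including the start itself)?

Answer: Reachable cells: 40

Derivation:
BFS flood-fill from (x=2, y=7):
  Distance 0: (x=2, y=7)
  Distance 1: (x=2, y=6), (x=1, y=7), (x=3, y=7)
  Distance 2: (x=2, y=5), (x=1, y=6), (x=3, y=6), (x=4, y=7)
  Distance 3: (x=2, y=4), (x=1, y=5), (x=3, y=5), (x=5, y=7)
  Distance 4: (x=1, y=4), (x=3, y=4), (x=0, y=5), (x=4, y=5), (x=5, y=6)
  Distance 5: (x=3, y=3), (x=0, y=4), (x=4, y=4), (x=5, y=5)
  Distance 6: (x=3, y=2), (x=0, y=3), (x=4, y=3), (x=5, y=4)
  Distance 7: (x=3, y=1), (x=2, y=2), (x=4, y=2), (x=5, y=3)
  Distance 8: (x=2, y=1), (x=4, y=1), (x=1, y=2), (x=5, y=2)
  Distance 9: (x=2, y=0), (x=4, y=0), (x=1, y=1), (x=5, y=1)
  Distance 10: (x=1, y=0), (x=0, y=1)
  Distance 11: (x=0, y=0)
Total reachable: 40 (grid has 40 open cells total)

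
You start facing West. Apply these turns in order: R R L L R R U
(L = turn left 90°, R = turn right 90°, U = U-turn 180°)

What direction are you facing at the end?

Answer: Final heading: West

Derivation:
Start: West
  R (right (90° clockwise)) -> North
  R (right (90° clockwise)) -> East
  L (left (90° counter-clockwise)) -> North
  L (left (90° counter-clockwise)) -> West
  R (right (90° clockwise)) -> North
  R (right (90° clockwise)) -> East
  U (U-turn (180°)) -> West
Final: West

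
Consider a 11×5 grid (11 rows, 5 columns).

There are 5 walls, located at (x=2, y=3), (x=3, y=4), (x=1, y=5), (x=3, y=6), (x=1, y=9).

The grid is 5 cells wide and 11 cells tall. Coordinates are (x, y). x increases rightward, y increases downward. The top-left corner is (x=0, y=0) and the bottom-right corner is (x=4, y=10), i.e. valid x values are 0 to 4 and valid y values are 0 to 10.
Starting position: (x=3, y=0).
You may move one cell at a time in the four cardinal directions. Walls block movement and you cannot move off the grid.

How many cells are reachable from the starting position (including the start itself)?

BFS flood-fill from (x=3, y=0):
  Distance 0: (x=3, y=0)
  Distance 1: (x=2, y=0), (x=4, y=0), (x=3, y=1)
  Distance 2: (x=1, y=0), (x=2, y=1), (x=4, y=1), (x=3, y=2)
  Distance 3: (x=0, y=0), (x=1, y=1), (x=2, y=2), (x=4, y=2), (x=3, y=3)
  Distance 4: (x=0, y=1), (x=1, y=2), (x=4, y=3)
  Distance 5: (x=0, y=2), (x=1, y=3), (x=4, y=4)
  Distance 6: (x=0, y=3), (x=1, y=4), (x=4, y=5)
  Distance 7: (x=0, y=4), (x=2, y=4), (x=3, y=5), (x=4, y=6)
  Distance 8: (x=0, y=5), (x=2, y=5), (x=4, y=7)
  Distance 9: (x=0, y=6), (x=2, y=6), (x=3, y=7), (x=4, y=8)
  Distance 10: (x=1, y=6), (x=0, y=7), (x=2, y=7), (x=3, y=8), (x=4, y=9)
  Distance 11: (x=1, y=7), (x=0, y=8), (x=2, y=8), (x=3, y=9), (x=4, y=10)
  Distance 12: (x=1, y=8), (x=0, y=9), (x=2, y=9), (x=3, y=10)
  Distance 13: (x=0, y=10), (x=2, y=10)
  Distance 14: (x=1, y=10)
Total reachable: 50 (grid has 50 open cells total)

Answer: Reachable cells: 50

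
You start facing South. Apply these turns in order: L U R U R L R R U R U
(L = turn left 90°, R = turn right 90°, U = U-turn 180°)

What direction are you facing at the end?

Answer: Final heading: East

Derivation:
Start: South
  L (left (90° counter-clockwise)) -> East
  U (U-turn (180°)) -> West
  R (right (90° clockwise)) -> North
  U (U-turn (180°)) -> South
  R (right (90° clockwise)) -> West
  L (left (90° counter-clockwise)) -> South
  R (right (90° clockwise)) -> West
  R (right (90° clockwise)) -> North
  U (U-turn (180°)) -> South
  R (right (90° clockwise)) -> West
  U (U-turn (180°)) -> East
Final: East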